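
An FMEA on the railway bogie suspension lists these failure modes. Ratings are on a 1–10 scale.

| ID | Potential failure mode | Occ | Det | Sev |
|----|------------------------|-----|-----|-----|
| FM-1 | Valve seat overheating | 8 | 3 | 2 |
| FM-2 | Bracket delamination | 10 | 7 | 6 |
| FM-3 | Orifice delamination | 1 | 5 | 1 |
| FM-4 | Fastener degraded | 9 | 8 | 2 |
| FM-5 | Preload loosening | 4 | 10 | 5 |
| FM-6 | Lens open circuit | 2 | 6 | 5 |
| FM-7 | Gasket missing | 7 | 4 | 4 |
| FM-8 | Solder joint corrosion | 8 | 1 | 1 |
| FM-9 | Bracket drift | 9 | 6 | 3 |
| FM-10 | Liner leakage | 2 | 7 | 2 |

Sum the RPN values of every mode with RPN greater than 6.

1182

RPN = Severity × Occurrence × Detection:
  FM-1: 2 × 8 × 3 = 48
  FM-2: 6 × 10 × 7 = 420
  FM-3: 1 × 1 × 5 = 5
  FM-4: 2 × 9 × 8 = 144
  FM-5: 5 × 4 × 10 = 200
  FM-6: 5 × 2 × 6 = 60
  FM-7: 4 × 7 × 4 = 112
  FM-8: 1 × 8 × 1 = 8
  FM-9: 3 × 9 × 6 = 162
  FM-10: 2 × 2 × 7 = 28
RPN > 6: FM-1 (48), FM-2 (420), FM-4 (144), FM-5 (200), FM-6 (60), FM-7 (112), FM-8 (8), FM-9 (162), FM-10 (28).
Sum: 48 + 420 + 144 + 200 + 60 + 112 + 8 + 162 + 28 = 1182.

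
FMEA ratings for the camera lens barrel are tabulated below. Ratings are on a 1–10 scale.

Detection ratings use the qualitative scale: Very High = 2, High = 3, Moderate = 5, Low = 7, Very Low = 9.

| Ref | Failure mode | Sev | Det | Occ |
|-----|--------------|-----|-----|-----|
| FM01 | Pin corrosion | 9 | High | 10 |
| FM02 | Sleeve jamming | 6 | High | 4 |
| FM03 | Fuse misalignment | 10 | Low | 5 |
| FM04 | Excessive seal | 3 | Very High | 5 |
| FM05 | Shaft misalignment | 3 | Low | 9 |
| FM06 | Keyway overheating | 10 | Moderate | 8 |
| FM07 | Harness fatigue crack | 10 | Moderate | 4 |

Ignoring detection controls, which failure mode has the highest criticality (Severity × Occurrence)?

Criticality = Severity × Occurrence:
  FM01: 9 × 10 = 90
  FM02: 6 × 4 = 24
  FM03: 10 × 5 = 50
  FM04: 3 × 5 = 15
  FM05: 3 × 9 = 27
  FM06: 10 × 8 = 80
  FM07: 10 × 4 = 40
Highest criticality is 90 → FM01.

FM01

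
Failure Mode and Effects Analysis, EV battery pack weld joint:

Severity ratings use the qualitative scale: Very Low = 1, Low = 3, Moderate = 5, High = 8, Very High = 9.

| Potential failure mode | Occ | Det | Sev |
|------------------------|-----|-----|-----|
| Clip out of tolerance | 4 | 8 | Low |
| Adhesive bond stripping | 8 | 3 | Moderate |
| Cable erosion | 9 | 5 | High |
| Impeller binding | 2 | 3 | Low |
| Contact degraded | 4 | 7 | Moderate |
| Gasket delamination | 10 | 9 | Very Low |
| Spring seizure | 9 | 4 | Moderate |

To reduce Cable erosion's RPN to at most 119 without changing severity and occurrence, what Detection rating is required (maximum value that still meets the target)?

1

Cable erosion: S=8, O=9, D=5 → current RPN = 360.
Fixed product = 72. Need 72 × D ≤ 119, so D ≤ 119/72 = 1.65.
Maximum integer Detection rating = 1 (gives RPN 72; D=2 would give 144 > 119).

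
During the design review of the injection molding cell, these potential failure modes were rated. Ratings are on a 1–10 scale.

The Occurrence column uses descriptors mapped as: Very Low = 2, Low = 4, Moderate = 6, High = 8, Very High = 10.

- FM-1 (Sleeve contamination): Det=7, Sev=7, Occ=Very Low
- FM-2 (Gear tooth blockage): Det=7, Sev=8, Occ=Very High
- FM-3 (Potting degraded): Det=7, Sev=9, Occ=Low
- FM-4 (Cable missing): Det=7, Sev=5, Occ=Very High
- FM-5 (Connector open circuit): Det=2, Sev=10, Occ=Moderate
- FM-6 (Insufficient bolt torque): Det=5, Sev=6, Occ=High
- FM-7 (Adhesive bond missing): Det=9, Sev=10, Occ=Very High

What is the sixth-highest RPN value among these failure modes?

RPN = Severity × Occurrence × Detection:
  FM-1: 7 × 2 × 7 = 98
  FM-2: 8 × 10 × 7 = 560
  FM-3: 9 × 4 × 7 = 252
  FM-4: 5 × 10 × 7 = 350
  FM-5: 10 × 6 × 2 = 120
  FM-6: 6 × 8 × 5 = 240
  FM-7: 10 × 10 × 9 = 900
Sorted descending: 900, 560, 350, 252, 240, 120, 98.
The sixth-highest RPN is 120 (FM-5).

120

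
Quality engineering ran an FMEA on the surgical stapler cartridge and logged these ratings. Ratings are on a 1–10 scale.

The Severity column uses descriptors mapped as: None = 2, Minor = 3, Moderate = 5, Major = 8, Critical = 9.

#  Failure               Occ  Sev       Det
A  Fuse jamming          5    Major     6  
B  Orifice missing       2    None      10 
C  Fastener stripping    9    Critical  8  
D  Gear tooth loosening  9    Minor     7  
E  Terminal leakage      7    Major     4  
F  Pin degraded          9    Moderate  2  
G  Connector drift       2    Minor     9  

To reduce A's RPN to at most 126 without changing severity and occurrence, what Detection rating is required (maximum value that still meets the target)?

3

A: S=8, O=5, D=6 → current RPN = 240.
Fixed product = 40. Need 40 × D ≤ 126, so D ≤ 126/40 = 3.15.
Maximum integer Detection rating = 3 (gives RPN 120; D=4 would give 160 > 126).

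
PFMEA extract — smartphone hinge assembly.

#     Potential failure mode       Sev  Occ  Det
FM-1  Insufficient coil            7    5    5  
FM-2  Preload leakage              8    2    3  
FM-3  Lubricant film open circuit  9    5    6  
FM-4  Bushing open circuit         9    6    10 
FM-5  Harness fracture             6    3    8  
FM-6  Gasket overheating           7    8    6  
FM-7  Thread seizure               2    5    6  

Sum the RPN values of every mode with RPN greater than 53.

1525

RPN = Severity × Occurrence × Detection:
  FM-1: 7 × 5 × 5 = 175
  FM-2: 8 × 2 × 3 = 48
  FM-3: 9 × 5 × 6 = 270
  FM-4: 9 × 6 × 10 = 540
  FM-5: 6 × 3 × 8 = 144
  FM-6: 7 × 8 × 6 = 336
  FM-7: 2 × 5 × 6 = 60
RPN > 53: FM-1 (175), FM-3 (270), FM-4 (540), FM-5 (144), FM-6 (336), FM-7 (60).
Sum: 175 + 270 + 540 + 144 + 336 + 60 = 1525.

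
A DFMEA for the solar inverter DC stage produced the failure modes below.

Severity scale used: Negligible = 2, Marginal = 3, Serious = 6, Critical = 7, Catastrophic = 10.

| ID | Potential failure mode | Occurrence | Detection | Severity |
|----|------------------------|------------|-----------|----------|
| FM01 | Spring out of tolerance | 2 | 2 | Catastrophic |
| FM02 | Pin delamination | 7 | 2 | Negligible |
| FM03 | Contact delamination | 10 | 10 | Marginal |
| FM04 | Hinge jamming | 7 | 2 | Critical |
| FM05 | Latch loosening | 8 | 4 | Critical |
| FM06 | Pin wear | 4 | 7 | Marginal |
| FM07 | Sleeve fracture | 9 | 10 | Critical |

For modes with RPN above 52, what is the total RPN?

1336

RPN = Severity × Occurrence × Detection:
  FM01: 10 × 2 × 2 = 40
  FM02: 2 × 7 × 2 = 28
  FM03: 3 × 10 × 10 = 300
  FM04: 7 × 7 × 2 = 98
  FM05: 7 × 8 × 4 = 224
  FM06: 3 × 4 × 7 = 84
  FM07: 7 × 9 × 10 = 630
RPN > 52: FM03 (300), FM04 (98), FM05 (224), FM06 (84), FM07 (630).
Sum: 300 + 98 + 224 + 84 + 630 = 1336.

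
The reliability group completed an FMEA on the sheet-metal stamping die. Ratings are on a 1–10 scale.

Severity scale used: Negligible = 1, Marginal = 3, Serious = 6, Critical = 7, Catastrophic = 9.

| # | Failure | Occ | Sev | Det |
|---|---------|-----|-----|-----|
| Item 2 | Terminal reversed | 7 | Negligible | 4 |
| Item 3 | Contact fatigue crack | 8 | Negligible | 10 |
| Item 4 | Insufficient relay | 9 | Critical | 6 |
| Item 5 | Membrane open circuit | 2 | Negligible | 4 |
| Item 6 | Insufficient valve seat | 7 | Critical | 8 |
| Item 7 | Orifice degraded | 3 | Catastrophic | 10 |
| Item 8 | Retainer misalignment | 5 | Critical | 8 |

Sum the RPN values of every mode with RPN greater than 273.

RPN = Severity × Occurrence × Detection:
  Item 2: 1 × 7 × 4 = 28
  Item 3: 1 × 8 × 10 = 80
  Item 4: 7 × 9 × 6 = 378
  Item 5: 1 × 2 × 4 = 8
  Item 6: 7 × 7 × 8 = 392
  Item 7: 9 × 3 × 10 = 270
  Item 8: 7 × 5 × 8 = 280
RPN > 273: Item 4 (378), Item 6 (392), Item 8 (280).
Sum: 378 + 392 + 280 = 1050.

1050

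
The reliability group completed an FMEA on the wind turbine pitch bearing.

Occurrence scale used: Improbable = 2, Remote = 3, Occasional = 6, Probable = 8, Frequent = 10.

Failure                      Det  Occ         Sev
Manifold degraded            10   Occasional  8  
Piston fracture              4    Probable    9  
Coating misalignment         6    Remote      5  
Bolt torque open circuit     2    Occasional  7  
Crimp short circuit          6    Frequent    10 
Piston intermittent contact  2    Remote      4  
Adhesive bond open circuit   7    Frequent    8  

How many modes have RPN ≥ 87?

5

RPN = Severity × Occurrence × Detection:
  Manifold degraded: 8 × 6 × 10 = 480
  Piston fracture: 9 × 8 × 4 = 288
  Coating misalignment: 5 × 3 × 6 = 90
  Bolt torque open circuit: 7 × 6 × 2 = 84
  Crimp short circuit: 10 × 10 × 6 = 600
  Piston intermittent contact: 4 × 3 × 2 = 24
  Adhesive bond open circuit: 8 × 10 × 7 = 560
Modes with RPN ≥ 87: Manifold degraded (480), Piston fracture (288), Coating misalignment (90), Crimp short circuit (600), Adhesive bond open circuit (560) → 5.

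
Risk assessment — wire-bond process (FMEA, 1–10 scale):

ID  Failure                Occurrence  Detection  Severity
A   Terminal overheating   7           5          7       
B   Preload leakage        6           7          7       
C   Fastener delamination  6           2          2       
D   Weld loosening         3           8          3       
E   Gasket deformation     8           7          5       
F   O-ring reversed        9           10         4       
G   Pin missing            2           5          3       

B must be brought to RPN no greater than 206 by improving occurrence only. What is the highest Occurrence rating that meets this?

B: S=7, O=6, D=7 → current RPN = 294.
Fixed product = 49. Need 49 × O ≤ 206, so O ≤ 206/49 = 4.20.
Maximum integer Occurrence rating = 4 (gives RPN 196; O=5 would give 245 > 206).

4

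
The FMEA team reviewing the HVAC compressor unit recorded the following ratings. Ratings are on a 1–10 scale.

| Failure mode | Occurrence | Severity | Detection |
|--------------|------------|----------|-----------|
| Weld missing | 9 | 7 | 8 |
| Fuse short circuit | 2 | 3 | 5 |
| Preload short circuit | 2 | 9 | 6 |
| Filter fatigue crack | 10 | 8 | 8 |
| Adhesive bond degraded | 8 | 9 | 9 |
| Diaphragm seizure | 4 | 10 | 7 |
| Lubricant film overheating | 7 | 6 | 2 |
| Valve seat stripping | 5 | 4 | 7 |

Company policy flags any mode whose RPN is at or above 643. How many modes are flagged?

RPN = Severity × Occurrence × Detection:
  Weld missing: 7 × 9 × 8 = 504
  Fuse short circuit: 3 × 2 × 5 = 30
  Preload short circuit: 9 × 2 × 6 = 108
  Filter fatigue crack: 8 × 10 × 8 = 640
  Adhesive bond degraded: 9 × 8 × 9 = 648
  Diaphragm seizure: 10 × 4 × 7 = 280
  Lubricant film overheating: 6 × 7 × 2 = 84
  Valve seat stripping: 4 × 5 × 7 = 140
Modes with RPN ≥ 643: Adhesive bond degraded (648) → 1.

1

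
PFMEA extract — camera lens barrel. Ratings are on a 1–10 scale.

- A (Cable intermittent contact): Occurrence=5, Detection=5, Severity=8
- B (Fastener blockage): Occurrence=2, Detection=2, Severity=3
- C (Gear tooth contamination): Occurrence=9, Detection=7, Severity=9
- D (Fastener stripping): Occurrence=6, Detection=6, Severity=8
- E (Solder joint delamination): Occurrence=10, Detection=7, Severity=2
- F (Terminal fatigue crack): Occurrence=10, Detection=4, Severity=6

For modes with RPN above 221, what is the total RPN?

RPN = Severity × Occurrence × Detection:
  A: 8 × 5 × 5 = 200
  B: 3 × 2 × 2 = 12
  C: 9 × 9 × 7 = 567
  D: 8 × 6 × 6 = 288
  E: 2 × 10 × 7 = 140
  F: 6 × 10 × 4 = 240
RPN > 221: C (567), D (288), F (240).
Sum: 567 + 288 + 240 = 1095.

1095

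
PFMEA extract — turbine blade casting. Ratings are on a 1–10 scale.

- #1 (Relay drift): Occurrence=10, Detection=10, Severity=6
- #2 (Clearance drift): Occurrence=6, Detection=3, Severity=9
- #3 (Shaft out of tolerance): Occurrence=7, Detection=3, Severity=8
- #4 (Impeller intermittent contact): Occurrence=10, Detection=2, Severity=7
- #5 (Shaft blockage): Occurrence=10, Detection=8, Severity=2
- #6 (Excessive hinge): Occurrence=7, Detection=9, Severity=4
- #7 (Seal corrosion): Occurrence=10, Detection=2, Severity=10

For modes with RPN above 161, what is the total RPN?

RPN = Severity × Occurrence × Detection:
  #1: 6 × 10 × 10 = 600
  #2: 9 × 6 × 3 = 162
  #3: 8 × 7 × 3 = 168
  #4: 7 × 10 × 2 = 140
  #5: 2 × 10 × 8 = 160
  #6: 4 × 7 × 9 = 252
  #7: 10 × 10 × 2 = 200
RPN > 161: #1 (600), #2 (162), #3 (168), #6 (252), #7 (200).
Sum: 600 + 162 + 168 + 252 + 200 = 1382.

1382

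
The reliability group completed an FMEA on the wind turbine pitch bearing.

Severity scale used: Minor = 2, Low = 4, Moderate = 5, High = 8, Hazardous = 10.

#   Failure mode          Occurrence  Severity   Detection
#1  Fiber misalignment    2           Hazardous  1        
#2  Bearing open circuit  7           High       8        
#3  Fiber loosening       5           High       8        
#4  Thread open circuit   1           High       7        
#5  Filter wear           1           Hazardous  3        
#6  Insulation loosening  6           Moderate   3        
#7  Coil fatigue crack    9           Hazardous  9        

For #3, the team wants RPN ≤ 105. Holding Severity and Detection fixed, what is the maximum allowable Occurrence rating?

#3: S=8, O=5, D=8 → current RPN = 320.
Fixed product = 64. Need 64 × O ≤ 105, so O ≤ 105/64 = 1.64.
Maximum integer Occurrence rating = 1 (gives RPN 64; O=2 would give 128 > 105).

1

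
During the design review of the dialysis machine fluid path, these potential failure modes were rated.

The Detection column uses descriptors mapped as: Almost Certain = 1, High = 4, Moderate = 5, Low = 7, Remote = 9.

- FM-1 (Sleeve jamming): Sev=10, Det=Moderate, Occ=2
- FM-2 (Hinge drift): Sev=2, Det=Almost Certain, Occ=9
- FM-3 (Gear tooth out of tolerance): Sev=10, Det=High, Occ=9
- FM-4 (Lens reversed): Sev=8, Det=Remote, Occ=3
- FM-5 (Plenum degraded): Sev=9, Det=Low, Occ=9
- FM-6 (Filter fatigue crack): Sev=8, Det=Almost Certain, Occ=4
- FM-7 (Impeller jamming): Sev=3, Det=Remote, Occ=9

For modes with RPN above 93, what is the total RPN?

1486

RPN = Severity × Occurrence × Detection:
  FM-1: 10 × 2 × 5 = 100
  FM-2: 2 × 9 × 1 = 18
  FM-3: 10 × 9 × 4 = 360
  FM-4: 8 × 3 × 9 = 216
  FM-5: 9 × 9 × 7 = 567
  FM-6: 8 × 4 × 1 = 32
  FM-7: 3 × 9 × 9 = 243
RPN > 93: FM-1 (100), FM-3 (360), FM-4 (216), FM-5 (567), FM-7 (243).
Sum: 100 + 360 + 216 + 567 + 243 = 1486.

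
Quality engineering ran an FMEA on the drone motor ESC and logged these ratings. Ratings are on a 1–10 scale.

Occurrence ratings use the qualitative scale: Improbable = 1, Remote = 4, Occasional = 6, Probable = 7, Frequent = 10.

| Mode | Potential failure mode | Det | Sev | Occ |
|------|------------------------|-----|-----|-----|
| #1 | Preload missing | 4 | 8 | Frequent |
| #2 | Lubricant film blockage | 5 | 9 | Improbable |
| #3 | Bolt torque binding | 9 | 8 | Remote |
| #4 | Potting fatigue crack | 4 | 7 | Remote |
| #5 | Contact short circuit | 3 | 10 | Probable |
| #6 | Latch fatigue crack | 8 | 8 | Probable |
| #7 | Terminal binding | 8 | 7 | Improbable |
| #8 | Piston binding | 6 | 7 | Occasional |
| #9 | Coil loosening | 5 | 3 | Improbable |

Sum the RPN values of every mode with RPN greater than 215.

RPN = Severity × Occurrence × Detection:
  #1: 8 × 10 × 4 = 320
  #2: 9 × 1 × 5 = 45
  #3: 8 × 4 × 9 = 288
  #4: 7 × 4 × 4 = 112
  #5: 10 × 7 × 3 = 210
  #6: 8 × 7 × 8 = 448
  #7: 7 × 1 × 8 = 56
  #8: 7 × 6 × 6 = 252
  #9: 3 × 1 × 5 = 15
RPN > 215: #1 (320), #3 (288), #6 (448), #8 (252).
Sum: 320 + 288 + 448 + 252 = 1308.

1308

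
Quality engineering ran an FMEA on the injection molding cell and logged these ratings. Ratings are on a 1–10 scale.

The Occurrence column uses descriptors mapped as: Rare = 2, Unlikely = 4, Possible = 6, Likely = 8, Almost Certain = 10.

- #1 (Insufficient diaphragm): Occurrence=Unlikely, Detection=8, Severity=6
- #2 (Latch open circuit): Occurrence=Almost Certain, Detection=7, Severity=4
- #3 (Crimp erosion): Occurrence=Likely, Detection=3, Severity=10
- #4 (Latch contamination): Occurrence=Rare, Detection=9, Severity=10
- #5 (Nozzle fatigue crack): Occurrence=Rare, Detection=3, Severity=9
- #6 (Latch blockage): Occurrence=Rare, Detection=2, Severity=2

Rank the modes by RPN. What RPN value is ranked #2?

RPN = Severity × Occurrence × Detection:
  #1: 6 × 4 × 8 = 192
  #2: 4 × 10 × 7 = 280
  #3: 10 × 8 × 3 = 240
  #4: 10 × 2 × 9 = 180
  #5: 9 × 2 × 3 = 54
  #6: 2 × 2 × 2 = 8
Sorted descending: 280, 240, 192, 180, 54, 8.
The second-highest RPN is 240 (#3).

240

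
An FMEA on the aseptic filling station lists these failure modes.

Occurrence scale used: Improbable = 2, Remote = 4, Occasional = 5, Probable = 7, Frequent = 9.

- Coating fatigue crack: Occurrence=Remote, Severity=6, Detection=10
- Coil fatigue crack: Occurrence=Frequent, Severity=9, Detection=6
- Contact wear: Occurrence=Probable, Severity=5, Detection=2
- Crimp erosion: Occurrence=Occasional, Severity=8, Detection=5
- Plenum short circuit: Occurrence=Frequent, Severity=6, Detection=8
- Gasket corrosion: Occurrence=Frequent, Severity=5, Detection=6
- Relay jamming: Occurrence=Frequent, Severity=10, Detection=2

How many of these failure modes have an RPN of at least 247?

3

RPN = Severity × Occurrence × Detection:
  Coating fatigue crack: 6 × 4 × 10 = 240
  Coil fatigue crack: 9 × 9 × 6 = 486
  Contact wear: 5 × 7 × 2 = 70
  Crimp erosion: 8 × 5 × 5 = 200
  Plenum short circuit: 6 × 9 × 8 = 432
  Gasket corrosion: 5 × 9 × 6 = 270
  Relay jamming: 10 × 9 × 2 = 180
Modes with RPN ≥ 247: Coil fatigue crack (486), Plenum short circuit (432), Gasket corrosion (270) → 3.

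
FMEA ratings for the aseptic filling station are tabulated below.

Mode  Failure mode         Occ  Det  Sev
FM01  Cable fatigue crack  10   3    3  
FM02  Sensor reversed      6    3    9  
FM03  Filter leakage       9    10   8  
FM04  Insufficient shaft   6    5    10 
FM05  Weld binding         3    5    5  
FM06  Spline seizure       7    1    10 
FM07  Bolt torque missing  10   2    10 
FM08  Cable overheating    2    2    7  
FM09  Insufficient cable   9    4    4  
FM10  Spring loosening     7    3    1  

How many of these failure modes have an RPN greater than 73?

7

RPN = Severity × Occurrence × Detection:
  FM01: 3 × 10 × 3 = 90
  FM02: 9 × 6 × 3 = 162
  FM03: 8 × 9 × 10 = 720
  FM04: 10 × 6 × 5 = 300
  FM05: 5 × 3 × 5 = 75
  FM06: 10 × 7 × 1 = 70
  FM07: 10 × 10 × 2 = 200
  FM08: 7 × 2 × 2 = 28
  FM09: 4 × 9 × 4 = 144
  FM10: 1 × 7 × 3 = 21
Modes with RPN > 73: FM01 (90), FM02 (162), FM03 (720), FM04 (300), FM05 (75), FM07 (200), FM09 (144) → 7.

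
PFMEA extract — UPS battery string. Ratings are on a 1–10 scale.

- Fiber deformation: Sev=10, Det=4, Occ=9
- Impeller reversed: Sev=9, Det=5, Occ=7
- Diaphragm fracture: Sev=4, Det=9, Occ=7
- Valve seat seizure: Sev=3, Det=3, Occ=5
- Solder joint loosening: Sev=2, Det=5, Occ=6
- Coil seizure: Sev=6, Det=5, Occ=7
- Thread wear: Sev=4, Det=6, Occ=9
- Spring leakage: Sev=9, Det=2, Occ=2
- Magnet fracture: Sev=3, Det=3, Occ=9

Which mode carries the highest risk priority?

RPN = Severity × Occurrence × Detection:
  Fiber deformation: 10 × 9 × 4 = 360
  Impeller reversed: 9 × 7 × 5 = 315
  Diaphragm fracture: 4 × 7 × 9 = 252
  Valve seat seizure: 3 × 5 × 3 = 45
  Solder joint loosening: 2 × 6 × 5 = 60
  Coil seizure: 6 × 7 × 5 = 210
  Thread wear: 4 × 9 × 6 = 216
  Spring leakage: 9 × 2 × 2 = 36
  Magnet fracture: 3 × 9 × 3 = 81
Highest RPN is 360 → Fiber deformation.

Fiber deformation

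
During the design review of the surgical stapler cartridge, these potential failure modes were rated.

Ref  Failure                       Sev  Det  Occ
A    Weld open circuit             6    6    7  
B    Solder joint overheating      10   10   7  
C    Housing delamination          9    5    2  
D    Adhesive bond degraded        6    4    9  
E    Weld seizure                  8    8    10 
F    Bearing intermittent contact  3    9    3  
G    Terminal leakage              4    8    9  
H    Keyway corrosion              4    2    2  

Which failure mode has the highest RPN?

B

RPN = Severity × Occurrence × Detection:
  A: 6 × 7 × 6 = 252
  B: 10 × 7 × 10 = 700
  C: 9 × 2 × 5 = 90
  D: 6 × 9 × 4 = 216
  E: 8 × 10 × 8 = 640
  F: 3 × 3 × 9 = 81
  G: 4 × 9 × 8 = 288
  H: 4 × 2 × 2 = 16
Highest RPN is 700 → B.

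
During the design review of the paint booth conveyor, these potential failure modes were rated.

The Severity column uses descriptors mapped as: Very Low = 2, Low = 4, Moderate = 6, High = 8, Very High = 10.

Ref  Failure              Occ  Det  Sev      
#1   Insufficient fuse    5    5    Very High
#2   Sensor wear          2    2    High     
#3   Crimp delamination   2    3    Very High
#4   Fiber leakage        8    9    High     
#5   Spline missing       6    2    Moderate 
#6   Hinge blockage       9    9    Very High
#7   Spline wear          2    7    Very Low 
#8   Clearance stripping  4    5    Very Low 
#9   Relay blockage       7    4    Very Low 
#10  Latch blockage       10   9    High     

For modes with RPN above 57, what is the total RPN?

2488

RPN = Severity × Occurrence × Detection:
  #1: 10 × 5 × 5 = 250
  #2: 8 × 2 × 2 = 32
  #3: 10 × 2 × 3 = 60
  #4: 8 × 8 × 9 = 576
  #5: 6 × 6 × 2 = 72
  #6: 10 × 9 × 9 = 810
  #7: 2 × 2 × 7 = 28
  #8: 2 × 4 × 5 = 40
  #9: 2 × 7 × 4 = 56
  #10: 8 × 10 × 9 = 720
RPN > 57: #1 (250), #3 (60), #4 (576), #5 (72), #6 (810), #10 (720).
Sum: 250 + 60 + 576 + 72 + 810 + 720 = 2488.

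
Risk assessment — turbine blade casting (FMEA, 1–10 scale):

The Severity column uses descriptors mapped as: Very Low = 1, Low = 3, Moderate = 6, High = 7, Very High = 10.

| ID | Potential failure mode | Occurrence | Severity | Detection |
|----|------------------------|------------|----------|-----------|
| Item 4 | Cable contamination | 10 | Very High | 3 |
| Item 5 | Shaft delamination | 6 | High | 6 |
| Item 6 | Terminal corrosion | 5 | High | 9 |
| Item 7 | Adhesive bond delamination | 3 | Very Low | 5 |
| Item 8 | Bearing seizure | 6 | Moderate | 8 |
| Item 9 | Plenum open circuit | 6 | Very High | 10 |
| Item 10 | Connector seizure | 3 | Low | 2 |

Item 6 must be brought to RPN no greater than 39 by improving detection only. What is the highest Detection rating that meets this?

1

Item 6: S=7, O=5, D=9 → current RPN = 315.
Fixed product = 35. Need 35 × D ≤ 39, so D ≤ 39/35 = 1.11.
Maximum integer Detection rating = 1 (gives RPN 35; D=2 would give 70 > 39).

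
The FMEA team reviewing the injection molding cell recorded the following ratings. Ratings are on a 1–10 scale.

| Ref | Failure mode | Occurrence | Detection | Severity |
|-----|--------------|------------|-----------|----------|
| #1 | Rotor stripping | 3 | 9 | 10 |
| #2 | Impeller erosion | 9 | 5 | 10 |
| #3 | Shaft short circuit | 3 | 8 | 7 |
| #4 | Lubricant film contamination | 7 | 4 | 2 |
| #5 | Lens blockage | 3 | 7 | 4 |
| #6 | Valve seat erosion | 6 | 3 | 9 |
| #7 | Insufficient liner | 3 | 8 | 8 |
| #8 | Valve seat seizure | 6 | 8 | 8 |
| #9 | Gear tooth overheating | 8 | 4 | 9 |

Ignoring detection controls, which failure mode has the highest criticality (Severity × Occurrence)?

Criticality = Severity × Occurrence:
  #1: 10 × 3 = 30
  #2: 10 × 9 = 90
  #3: 7 × 3 = 21
  #4: 2 × 7 = 14
  #5: 4 × 3 = 12
  #6: 9 × 6 = 54
  #7: 8 × 3 = 24
  #8: 8 × 6 = 48
  #9: 9 × 8 = 72
Highest criticality is 90 → #2.

#2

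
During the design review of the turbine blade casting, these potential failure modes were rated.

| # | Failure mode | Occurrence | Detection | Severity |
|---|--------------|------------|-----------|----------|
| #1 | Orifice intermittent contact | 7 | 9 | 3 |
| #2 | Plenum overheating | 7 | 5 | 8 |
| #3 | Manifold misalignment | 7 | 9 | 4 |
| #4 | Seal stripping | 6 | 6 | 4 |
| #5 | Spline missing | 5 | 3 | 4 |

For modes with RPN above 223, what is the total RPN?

532

RPN = Severity × Occurrence × Detection:
  #1: 3 × 7 × 9 = 189
  #2: 8 × 7 × 5 = 280
  #3: 4 × 7 × 9 = 252
  #4: 4 × 6 × 6 = 144
  #5: 4 × 5 × 3 = 60
RPN > 223: #2 (280), #3 (252).
Sum: 280 + 252 = 532.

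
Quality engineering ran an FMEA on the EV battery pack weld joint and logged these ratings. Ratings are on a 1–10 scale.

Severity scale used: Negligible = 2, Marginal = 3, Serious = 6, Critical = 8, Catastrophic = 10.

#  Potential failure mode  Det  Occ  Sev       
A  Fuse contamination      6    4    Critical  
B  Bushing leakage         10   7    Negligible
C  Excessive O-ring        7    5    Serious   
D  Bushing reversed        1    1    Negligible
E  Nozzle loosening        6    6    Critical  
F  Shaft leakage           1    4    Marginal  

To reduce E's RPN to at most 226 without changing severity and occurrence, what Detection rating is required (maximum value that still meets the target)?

E: S=8, O=6, D=6 → current RPN = 288.
Fixed product = 48. Need 48 × D ≤ 226, so D ≤ 226/48 = 4.71.
Maximum integer Detection rating = 4 (gives RPN 192; D=5 would give 240 > 226).

4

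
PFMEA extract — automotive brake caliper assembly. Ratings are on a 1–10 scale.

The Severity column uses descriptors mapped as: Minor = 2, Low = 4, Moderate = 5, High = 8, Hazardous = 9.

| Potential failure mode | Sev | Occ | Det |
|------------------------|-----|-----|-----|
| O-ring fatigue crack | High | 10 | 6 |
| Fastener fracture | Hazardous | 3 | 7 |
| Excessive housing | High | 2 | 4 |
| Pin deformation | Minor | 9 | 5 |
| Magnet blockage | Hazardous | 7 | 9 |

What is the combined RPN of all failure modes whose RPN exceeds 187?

RPN = Severity × Occurrence × Detection:
  O-ring fatigue crack: 8 × 10 × 6 = 480
  Fastener fracture: 9 × 3 × 7 = 189
  Excessive housing: 8 × 2 × 4 = 64
  Pin deformation: 2 × 9 × 5 = 90
  Magnet blockage: 9 × 7 × 9 = 567
RPN > 187: O-ring fatigue crack (480), Fastener fracture (189), Magnet blockage (567).
Sum: 480 + 189 + 567 = 1236.

1236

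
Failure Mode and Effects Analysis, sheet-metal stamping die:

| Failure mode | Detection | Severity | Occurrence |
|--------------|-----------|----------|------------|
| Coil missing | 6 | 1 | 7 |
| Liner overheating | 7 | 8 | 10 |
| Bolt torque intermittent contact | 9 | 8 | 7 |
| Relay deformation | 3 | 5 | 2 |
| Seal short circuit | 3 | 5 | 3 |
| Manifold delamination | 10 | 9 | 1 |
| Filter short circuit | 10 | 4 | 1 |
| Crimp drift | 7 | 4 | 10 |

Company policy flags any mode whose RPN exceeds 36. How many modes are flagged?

7

RPN = Severity × Occurrence × Detection:
  Coil missing: 1 × 7 × 6 = 42
  Liner overheating: 8 × 10 × 7 = 560
  Bolt torque intermittent contact: 8 × 7 × 9 = 504
  Relay deformation: 5 × 2 × 3 = 30
  Seal short circuit: 5 × 3 × 3 = 45
  Manifold delamination: 9 × 1 × 10 = 90
  Filter short circuit: 4 × 1 × 10 = 40
  Crimp drift: 4 × 10 × 7 = 280
Modes with RPN > 36: Coil missing (42), Liner overheating (560), Bolt torque intermittent contact (504), Seal short circuit (45), Manifold delamination (90), Filter short circuit (40), Crimp drift (280) → 7.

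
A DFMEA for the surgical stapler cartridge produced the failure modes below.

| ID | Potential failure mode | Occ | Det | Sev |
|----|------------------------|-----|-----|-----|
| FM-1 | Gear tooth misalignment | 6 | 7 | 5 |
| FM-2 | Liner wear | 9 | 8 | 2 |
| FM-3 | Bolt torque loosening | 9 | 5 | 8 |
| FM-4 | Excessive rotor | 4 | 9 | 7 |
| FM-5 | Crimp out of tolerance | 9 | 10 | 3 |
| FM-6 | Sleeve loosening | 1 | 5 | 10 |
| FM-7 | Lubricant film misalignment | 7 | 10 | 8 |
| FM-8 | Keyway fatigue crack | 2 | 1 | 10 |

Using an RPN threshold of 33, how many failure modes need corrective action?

7

RPN = Severity × Occurrence × Detection:
  FM-1: 5 × 6 × 7 = 210
  FM-2: 2 × 9 × 8 = 144
  FM-3: 8 × 9 × 5 = 360
  FM-4: 7 × 4 × 9 = 252
  FM-5: 3 × 9 × 10 = 270
  FM-6: 10 × 1 × 5 = 50
  FM-7: 8 × 7 × 10 = 560
  FM-8: 10 × 2 × 1 = 20
Modes with RPN ≥ 33: FM-1 (210), FM-2 (144), FM-3 (360), FM-4 (252), FM-5 (270), FM-6 (50), FM-7 (560) → 7.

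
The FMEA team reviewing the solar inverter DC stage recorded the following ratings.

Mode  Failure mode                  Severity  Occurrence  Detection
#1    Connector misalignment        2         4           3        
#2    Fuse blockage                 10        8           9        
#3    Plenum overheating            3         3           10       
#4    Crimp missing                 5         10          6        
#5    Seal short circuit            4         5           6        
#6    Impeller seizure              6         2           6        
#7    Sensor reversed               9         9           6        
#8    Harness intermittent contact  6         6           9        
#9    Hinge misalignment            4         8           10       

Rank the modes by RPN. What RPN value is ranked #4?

RPN = Severity × Occurrence × Detection:
  #1: 2 × 4 × 3 = 24
  #2: 10 × 8 × 9 = 720
  #3: 3 × 3 × 10 = 90
  #4: 5 × 10 × 6 = 300
  #5: 4 × 5 × 6 = 120
  #6: 6 × 2 × 6 = 72
  #7: 9 × 9 × 6 = 486
  #8: 6 × 6 × 9 = 324
  #9: 4 × 8 × 10 = 320
Sorted descending: 720, 486, 324, 320, 300, 120, 90, 72, 24.
The fourth-highest RPN is 320 (#9).

320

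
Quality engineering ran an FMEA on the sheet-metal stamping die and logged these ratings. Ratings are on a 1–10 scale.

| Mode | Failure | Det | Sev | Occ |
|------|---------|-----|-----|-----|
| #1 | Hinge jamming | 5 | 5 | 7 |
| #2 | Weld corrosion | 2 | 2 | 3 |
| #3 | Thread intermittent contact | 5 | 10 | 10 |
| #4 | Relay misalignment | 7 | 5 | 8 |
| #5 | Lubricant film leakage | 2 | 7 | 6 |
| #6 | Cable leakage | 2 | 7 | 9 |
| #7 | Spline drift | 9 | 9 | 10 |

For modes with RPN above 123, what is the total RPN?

1891

RPN = Severity × Occurrence × Detection:
  #1: 5 × 7 × 5 = 175
  #2: 2 × 3 × 2 = 12
  #3: 10 × 10 × 5 = 500
  #4: 5 × 8 × 7 = 280
  #5: 7 × 6 × 2 = 84
  #6: 7 × 9 × 2 = 126
  #7: 9 × 10 × 9 = 810
RPN > 123: #1 (175), #3 (500), #4 (280), #6 (126), #7 (810).
Sum: 175 + 500 + 280 + 126 + 810 = 1891.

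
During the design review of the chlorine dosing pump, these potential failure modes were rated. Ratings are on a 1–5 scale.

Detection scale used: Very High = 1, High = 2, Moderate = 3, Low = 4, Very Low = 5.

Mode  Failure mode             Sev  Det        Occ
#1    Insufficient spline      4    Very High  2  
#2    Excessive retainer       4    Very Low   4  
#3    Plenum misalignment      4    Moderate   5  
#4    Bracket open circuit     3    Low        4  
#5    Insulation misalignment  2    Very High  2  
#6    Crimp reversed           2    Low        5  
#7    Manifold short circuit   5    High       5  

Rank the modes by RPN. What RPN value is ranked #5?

40

RPN = Severity × Occurrence × Detection:
  #1: 4 × 2 × 1 = 8
  #2: 4 × 4 × 5 = 80
  #3: 4 × 5 × 3 = 60
  #4: 3 × 4 × 4 = 48
  #5: 2 × 2 × 1 = 4
  #6: 2 × 5 × 4 = 40
  #7: 5 × 5 × 2 = 50
Sorted descending: 80, 60, 50, 48, 40, 8, 4.
The fifth-highest RPN is 40 (#6).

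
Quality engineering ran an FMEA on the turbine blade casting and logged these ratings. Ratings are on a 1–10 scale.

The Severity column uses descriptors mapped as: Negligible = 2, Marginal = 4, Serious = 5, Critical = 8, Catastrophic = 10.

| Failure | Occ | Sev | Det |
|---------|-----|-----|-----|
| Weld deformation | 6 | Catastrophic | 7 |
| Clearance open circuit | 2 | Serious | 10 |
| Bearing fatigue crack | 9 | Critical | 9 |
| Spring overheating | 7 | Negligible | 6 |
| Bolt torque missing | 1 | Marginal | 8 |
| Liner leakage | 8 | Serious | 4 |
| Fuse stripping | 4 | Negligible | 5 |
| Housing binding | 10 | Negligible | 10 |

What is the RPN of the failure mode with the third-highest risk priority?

RPN = Severity × Occurrence × Detection:
  Weld deformation: 10 × 6 × 7 = 420
  Clearance open circuit: 5 × 2 × 10 = 100
  Bearing fatigue crack: 8 × 9 × 9 = 648
  Spring overheating: 2 × 7 × 6 = 84
  Bolt torque missing: 4 × 1 × 8 = 32
  Liner leakage: 5 × 8 × 4 = 160
  Fuse stripping: 2 × 4 × 5 = 40
  Housing binding: 2 × 10 × 10 = 200
Sorted descending: 648, 420, 200, 160, 100, 84, 40, 32.
The third-highest RPN is 200 (Housing binding).

200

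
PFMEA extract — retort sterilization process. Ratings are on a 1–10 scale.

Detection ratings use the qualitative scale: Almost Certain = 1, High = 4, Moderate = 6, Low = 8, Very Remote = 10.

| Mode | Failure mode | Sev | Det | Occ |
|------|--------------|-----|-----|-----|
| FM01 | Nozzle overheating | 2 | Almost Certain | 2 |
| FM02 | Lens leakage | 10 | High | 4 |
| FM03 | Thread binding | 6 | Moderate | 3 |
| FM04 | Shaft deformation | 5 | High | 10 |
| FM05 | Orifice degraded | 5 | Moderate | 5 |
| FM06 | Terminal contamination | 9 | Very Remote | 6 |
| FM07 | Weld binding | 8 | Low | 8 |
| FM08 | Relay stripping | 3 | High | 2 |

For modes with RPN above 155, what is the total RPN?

1412

RPN = Severity × Occurrence × Detection:
  FM01: 2 × 2 × 1 = 4
  FM02: 10 × 4 × 4 = 160
  FM03: 6 × 3 × 6 = 108
  FM04: 5 × 10 × 4 = 200
  FM05: 5 × 5 × 6 = 150
  FM06: 9 × 6 × 10 = 540
  FM07: 8 × 8 × 8 = 512
  FM08: 3 × 2 × 4 = 24
RPN > 155: FM02 (160), FM04 (200), FM06 (540), FM07 (512).
Sum: 160 + 200 + 540 + 512 = 1412.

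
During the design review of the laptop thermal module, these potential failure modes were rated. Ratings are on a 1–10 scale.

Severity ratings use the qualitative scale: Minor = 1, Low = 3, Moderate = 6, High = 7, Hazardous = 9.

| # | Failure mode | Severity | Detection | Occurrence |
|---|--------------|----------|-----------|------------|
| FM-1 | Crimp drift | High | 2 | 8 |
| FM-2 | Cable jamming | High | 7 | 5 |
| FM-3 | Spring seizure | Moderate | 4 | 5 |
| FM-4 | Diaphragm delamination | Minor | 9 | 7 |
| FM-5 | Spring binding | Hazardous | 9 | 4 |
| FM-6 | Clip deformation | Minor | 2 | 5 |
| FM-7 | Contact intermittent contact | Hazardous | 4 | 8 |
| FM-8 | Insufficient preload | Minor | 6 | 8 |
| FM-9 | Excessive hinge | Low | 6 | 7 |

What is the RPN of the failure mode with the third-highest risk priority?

RPN = Severity × Occurrence × Detection:
  FM-1: 7 × 8 × 2 = 112
  FM-2: 7 × 5 × 7 = 245
  FM-3: 6 × 5 × 4 = 120
  FM-4: 1 × 7 × 9 = 63
  FM-5: 9 × 4 × 9 = 324
  FM-6: 1 × 5 × 2 = 10
  FM-7: 9 × 8 × 4 = 288
  FM-8: 1 × 8 × 6 = 48
  FM-9: 3 × 7 × 6 = 126
Sorted descending: 324, 288, 245, 126, 120, 112, 63, 48, 10.
The third-highest RPN is 245 (FM-2).

245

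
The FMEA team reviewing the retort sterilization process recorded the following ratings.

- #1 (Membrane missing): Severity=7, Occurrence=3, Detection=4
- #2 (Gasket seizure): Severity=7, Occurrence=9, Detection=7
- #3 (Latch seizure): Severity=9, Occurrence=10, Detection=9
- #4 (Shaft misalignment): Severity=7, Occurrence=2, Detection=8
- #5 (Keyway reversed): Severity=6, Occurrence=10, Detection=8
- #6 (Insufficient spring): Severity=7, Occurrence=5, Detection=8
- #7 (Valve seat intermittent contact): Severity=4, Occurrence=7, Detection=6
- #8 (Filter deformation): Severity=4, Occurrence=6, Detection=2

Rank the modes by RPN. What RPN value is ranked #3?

441

RPN = Severity × Occurrence × Detection:
  #1: 7 × 3 × 4 = 84
  #2: 7 × 9 × 7 = 441
  #3: 9 × 10 × 9 = 810
  #4: 7 × 2 × 8 = 112
  #5: 6 × 10 × 8 = 480
  #6: 7 × 5 × 8 = 280
  #7: 4 × 7 × 6 = 168
  #8: 4 × 6 × 2 = 48
Sorted descending: 810, 480, 441, 280, 168, 112, 84, 48.
The third-highest RPN is 441 (#2).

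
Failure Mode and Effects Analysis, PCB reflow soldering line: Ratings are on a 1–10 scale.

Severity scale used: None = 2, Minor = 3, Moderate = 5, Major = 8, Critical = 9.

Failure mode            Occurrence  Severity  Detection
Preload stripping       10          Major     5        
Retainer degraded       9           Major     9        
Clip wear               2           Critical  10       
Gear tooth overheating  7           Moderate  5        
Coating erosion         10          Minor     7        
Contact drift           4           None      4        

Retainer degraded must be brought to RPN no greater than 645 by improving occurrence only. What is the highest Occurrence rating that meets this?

Retainer degraded: S=8, O=9, D=9 → current RPN = 648.
Fixed product = 72. Need 72 × O ≤ 645, so O ≤ 645/72 = 8.96.
Maximum integer Occurrence rating = 8 (gives RPN 576; O=9 would give 648 > 645).

8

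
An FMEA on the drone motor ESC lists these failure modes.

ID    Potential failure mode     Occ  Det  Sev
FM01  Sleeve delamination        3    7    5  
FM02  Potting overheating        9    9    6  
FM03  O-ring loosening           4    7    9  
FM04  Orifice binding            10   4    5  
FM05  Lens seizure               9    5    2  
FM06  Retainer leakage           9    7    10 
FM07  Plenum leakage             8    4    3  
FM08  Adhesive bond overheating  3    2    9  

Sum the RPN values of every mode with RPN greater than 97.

RPN = Severity × Occurrence × Detection:
  FM01: 5 × 3 × 7 = 105
  FM02: 6 × 9 × 9 = 486
  FM03: 9 × 4 × 7 = 252
  FM04: 5 × 10 × 4 = 200
  FM05: 2 × 9 × 5 = 90
  FM06: 10 × 9 × 7 = 630
  FM07: 3 × 8 × 4 = 96
  FM08: 9 × 3 × 2 = 54
RPN > 97: FM01 (105), FM02 (486), FM03 (252), FM04 (200), FM06 (630).
Sum: 105 + 486 + 252 + 200 + 630 = 1673.

1673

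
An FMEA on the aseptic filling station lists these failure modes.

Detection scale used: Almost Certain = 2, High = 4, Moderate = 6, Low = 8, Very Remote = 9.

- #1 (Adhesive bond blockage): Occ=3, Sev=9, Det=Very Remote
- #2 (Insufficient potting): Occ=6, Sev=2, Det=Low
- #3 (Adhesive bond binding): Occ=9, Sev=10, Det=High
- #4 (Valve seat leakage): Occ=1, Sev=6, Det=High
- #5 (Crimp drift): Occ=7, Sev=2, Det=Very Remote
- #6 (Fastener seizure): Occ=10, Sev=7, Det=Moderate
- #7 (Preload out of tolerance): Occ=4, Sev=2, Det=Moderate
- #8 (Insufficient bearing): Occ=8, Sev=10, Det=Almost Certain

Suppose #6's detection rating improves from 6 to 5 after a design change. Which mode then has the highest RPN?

#3

RPN = Severity × Occurrence × Detection:
  #1: 9 × 3 × 9 = 243
  #2: 2 × 6 × 8 = 96
  #3: 10 × 9 × 4 = 360
  #4: 6 × 1 × 4 = 24
  #5: 2 × 7 × 9 = 126
  #6: 7 × 10 × 6 = 420
  #7: 2 × 4 × 6 = 48
  #8: 10 × 8 × 2 = 160
After action: #6 → 7 × 10 × 5 = 350.
Revised RPNs: #3=360, #6=350, #1=243, #8=160, #5=126, #2=96, #7=48, #4=24.
Highest is now #3 (360).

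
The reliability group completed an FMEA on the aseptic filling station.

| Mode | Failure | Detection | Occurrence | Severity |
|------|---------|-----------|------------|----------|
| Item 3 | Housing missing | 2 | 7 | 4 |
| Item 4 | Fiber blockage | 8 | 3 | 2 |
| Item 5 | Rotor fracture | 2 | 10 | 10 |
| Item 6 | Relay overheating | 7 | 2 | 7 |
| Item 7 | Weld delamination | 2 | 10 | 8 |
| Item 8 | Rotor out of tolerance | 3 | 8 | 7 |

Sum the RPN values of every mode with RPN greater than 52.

682

RPN = Severity × Occurrence × Detection:
  Item 3: 4 × 7 × 2 = 56
  Item 4: 2 × 3 × 8 = 48
  Item 5: 10 × 10 × 2 = 200
  Item 6: 7 × 2 × 7 = 98
  Item 7: 8 × 10 × 2 = 160
  Item 8: 7 × 8 × 3 = 168
RPN > 52: Item 3 (56), Item 5 (200), Item 6 (98), Item 7 (160), Item 8 (168).
Sum: 56 + 200 + 98 + 160 + 168 = 682.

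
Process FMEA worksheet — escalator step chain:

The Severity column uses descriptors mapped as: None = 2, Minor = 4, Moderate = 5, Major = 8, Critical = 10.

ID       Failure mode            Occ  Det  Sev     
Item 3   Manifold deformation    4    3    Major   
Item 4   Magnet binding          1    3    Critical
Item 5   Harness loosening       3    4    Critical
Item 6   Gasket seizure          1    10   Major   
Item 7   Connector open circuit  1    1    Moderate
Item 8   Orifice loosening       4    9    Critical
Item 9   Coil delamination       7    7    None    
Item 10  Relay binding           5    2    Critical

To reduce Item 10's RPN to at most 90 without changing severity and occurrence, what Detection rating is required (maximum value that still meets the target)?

Item 10: S=10, O=5, D=2 → current RPN = 100.
Fixed product = 50. Need 50 × D ≤ 90, so D ≤ 90/50 = 1.80.
Maximum integer Detection rating = 1 (gives RPN 50; D=2 would give 100 > 90).

1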